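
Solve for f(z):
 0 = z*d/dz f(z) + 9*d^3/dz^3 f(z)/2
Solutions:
 f(z) = C1 + Integral(C2*airyai(-6^(1/3)*z/3) + C3*airybi(-6^(1/3)*z/3), z)


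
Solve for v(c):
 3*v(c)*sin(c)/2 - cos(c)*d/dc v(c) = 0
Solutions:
 v(c) = C1/cos(c)^(3/2)


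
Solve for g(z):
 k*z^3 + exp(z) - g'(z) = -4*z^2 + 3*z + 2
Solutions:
 g(z) = C1 + k*z^4/4 + 4*z^3/3 - 3*z^2/2 - 2*z + exp(z)


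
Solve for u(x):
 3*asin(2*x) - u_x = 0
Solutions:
 u(x) = C1 + 3*x*asin(2*x) + 3*sqrt(1 - 4*x^2)/2


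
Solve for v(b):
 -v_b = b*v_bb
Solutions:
 v(b) = C1 + C2*log(b)


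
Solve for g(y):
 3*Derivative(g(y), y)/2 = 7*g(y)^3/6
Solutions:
 g(y) = -3*sqrt(2)*sqrt(-1/(C1 + 7*y))/2
 g(y) = 3*sqrt(2)*sqrt(-1/(C1 + 7*y))/2


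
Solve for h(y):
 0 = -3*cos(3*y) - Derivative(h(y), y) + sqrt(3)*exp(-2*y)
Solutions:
 h(y) = C1 - sin(3*y) - sqrt(3)*exp(-2*y)/2


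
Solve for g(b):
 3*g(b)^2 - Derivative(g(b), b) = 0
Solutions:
 g(b) = -1/(C1 + 3*b)


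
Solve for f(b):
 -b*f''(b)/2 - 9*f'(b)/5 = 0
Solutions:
 f(b) = C1 + C2/b^(13/5)


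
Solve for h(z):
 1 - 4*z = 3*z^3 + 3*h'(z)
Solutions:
 h(z) = C1 - z^4/4 - 2*z^2/3 + z/3


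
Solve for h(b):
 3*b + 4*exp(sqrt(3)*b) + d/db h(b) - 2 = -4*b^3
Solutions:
 h(b) = C1 - b^4 - 3*b^2/2 + 2*b - 4*sqrt(3)*exp(sqrt(3)*b)/3


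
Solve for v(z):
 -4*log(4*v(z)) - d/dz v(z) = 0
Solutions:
 Integral(1/(log(_y) + 2*log(2)), (_y, v(z)))/4 = C1 - z


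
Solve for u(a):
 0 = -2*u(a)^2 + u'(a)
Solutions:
 u(a) = -1/(C1 + 2*a)


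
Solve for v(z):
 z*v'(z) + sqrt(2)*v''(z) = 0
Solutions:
 v(z) = C1 + C2*erf(2^(1/4)*z/2)


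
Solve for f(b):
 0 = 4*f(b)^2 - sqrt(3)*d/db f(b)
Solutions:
 f(b) = -3/(C1 + 4*sqrt(3)*b)


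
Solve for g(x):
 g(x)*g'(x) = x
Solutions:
 g(x) = -sqrt(C1 + x^2)
 g(x) = sqrt(C1 + x^2)


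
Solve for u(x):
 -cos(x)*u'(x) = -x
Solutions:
 u(x) = C1 + Integral(x/cos(x), x)


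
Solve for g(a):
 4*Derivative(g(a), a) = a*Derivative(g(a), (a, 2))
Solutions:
 g(a) = C1 + C2*a^5


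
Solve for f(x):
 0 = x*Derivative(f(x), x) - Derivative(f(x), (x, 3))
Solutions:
 f(x) = C1 + Integral(C2*airyai(x) + C3*airybi(x), x)


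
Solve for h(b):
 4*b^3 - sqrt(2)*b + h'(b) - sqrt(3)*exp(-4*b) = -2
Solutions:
 h(b) = C1 - b^4 + sqrt(2)*b^2/2 - 2*b - sqrt(3)*exp(-4*b)/4


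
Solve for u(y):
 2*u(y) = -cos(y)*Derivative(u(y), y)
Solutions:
 u(y) = C1*(sin(y) - 1)/(sin(y) + 1)


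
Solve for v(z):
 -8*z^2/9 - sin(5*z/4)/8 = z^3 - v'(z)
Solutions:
 v(z) = C1 + z^4/4 + 8*z^3/27 - cos(5*z/4)/10


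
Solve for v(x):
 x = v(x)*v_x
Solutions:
 v(x) = -sqrt(C1 + x^2)
 v(x) = sqrt(C1 + x^2)


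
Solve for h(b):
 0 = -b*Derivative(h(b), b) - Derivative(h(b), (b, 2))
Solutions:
 h(b) = C1 + C2*erf(sqrt(2)*b/2)


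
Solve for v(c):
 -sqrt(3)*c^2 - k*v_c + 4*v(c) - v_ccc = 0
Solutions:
 v(c) = C1*exp(c*(-k/(3*(sqrt(k^3/27 + 4) + 2)^(1/3)) + (sqrt(k^3/27 + 4) + 2)^(1/3))) + C2*exp(c*(-4*k/((-1 + sqrt(3)*I)*(sqrt(k^3/27 + 4) + 2)^(1/3)) - 3*(sqrt(k^3/27 + 4) + 2)^(1/3) + 3*sqrt(3)*I*(sqrt(k^3/27 + 4) + 2)^(1/3))/6) + C3*exp(c*(4*k/((1 + sqrt(3)*I)*(sqrt(k^3/27 + 4) + 2)^(1/3)) - 3*(sqrt(k^3/27 + 4) + 2)^(1/3) - 3*sqrt(3)*I*(sqrt(k^3/27 + 4) + 2)^(1/3))/6) + sqrt(3)*c^2/4 + sqrt(3)*c*k/8 + sqrt(3)*k^2/32


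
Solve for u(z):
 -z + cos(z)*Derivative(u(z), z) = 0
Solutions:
 u(z) = C1 + Integral(z/cos(z), z)


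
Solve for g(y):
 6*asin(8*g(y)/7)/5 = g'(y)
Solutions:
 Integral(1/asin(8*_y/7), (_y, g(y))) = C1 + 6*y/5


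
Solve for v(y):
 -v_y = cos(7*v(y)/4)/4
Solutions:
 y/4 - 2*log(sin(7*v(y)/4) - 1)/7 + 2*log(sin(7*v(y)/4) + 1)/7 = C1


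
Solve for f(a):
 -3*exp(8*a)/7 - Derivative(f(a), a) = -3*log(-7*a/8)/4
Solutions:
 f(a) = C1 + 3*a*log(-a)/4 + 3*a*(-3*log(2) - 1 + log(7))/4 - 3*exp(8*a)/56


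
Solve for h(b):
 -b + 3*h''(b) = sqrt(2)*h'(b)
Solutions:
 h(b) = C1 + C2*exp(sqrt(2)*b/3) - sqrt(2)*b^2/4 - 3*b/2


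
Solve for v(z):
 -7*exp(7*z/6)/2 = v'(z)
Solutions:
 v(z) = C1 - 3*exp(7*z/6)


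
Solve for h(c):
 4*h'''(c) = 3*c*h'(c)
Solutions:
 h(c) = C1 + Integral(C2*airyai(6^(1/3)*c/2) + C3*airybi(6^(1/3)*c/2), c)


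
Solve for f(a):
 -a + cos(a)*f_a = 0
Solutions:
 f(a) = C1 + Integral(a/cos(a), a)


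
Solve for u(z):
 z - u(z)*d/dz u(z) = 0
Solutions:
 u(z) = -sqrt(C1 + z^2)
 u(z) = sqrt(C1 + z^2)


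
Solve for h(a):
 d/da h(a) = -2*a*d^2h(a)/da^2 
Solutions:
 h(a) = C1 + C2*sqrt(a)


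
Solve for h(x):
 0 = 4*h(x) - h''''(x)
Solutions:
 h(x) = C1*exp(-sqrt(2)*x) + C2*exp(sqrt(2)*x) + C3*sin(sqrt(2)*x) + C4*cos(sqrt(2)*x)


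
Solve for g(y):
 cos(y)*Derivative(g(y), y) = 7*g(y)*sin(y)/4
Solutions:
 g(y) = C1/cos(y)^(7/4)


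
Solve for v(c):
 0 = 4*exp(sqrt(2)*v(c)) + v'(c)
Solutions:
 v(c) = sqrt(2)*(2*log(1/(C1 + 4*c)) - log(2))/4


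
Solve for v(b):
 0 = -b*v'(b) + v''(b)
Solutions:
 v(b) = C1 + C2*erfi(sqrt(2)*b/2)


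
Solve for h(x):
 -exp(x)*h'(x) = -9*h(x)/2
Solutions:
 h(x) = C1*exp(-9*exp(-x)/2)


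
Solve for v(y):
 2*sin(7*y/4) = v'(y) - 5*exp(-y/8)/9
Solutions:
 v(y) = C1 - 8*cos(7*y/4)/7 - 40*exp(-y/8)/9


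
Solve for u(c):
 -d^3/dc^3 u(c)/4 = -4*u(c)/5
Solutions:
 u(c) = C3*exp(2*2^(1/3)*5^(2/3)*c/5) + (C1*sin(2^(1/3)*sqrt(3)*5^(2/3)*c/5) + C2*cos(2^(1/3)*sqrt(3)*5^(2/3)*c/5))*exp(-2^(1/3)*5^(2/3)*c/5)


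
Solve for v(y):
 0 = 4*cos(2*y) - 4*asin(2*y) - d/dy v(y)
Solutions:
 v(y) = C1 - 4*y*asin(2*y) - 2*sqrt(1 - 4*y^2) + 2*sin(2*y)


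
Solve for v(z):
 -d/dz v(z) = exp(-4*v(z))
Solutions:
 v(z) = log(-I*(C1 - 4*z)^(1/4))
 v(z) = log(I*(C1 - 4*z)^(1/4))
 v(z) = log(-(C1 - 4*z)^(1/4))
 v(z) = log(C1 - 4*z)/4


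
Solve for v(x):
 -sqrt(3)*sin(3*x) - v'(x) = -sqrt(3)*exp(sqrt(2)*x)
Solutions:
 v(x) = C1 + sqrt(6)*exp(sqrt(2)*x)/2 + sqrt(3)*cos(3*x)/3


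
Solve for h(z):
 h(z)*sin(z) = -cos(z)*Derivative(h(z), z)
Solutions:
 h(z) = C1*cos(z)


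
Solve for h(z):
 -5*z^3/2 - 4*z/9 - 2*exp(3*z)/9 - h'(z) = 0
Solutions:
 h(z) = C1 - 5*z^4/8 - 2*z^2/9 - 2*exp(3*z)/27


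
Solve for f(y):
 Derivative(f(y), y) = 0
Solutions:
 f(y) = C1


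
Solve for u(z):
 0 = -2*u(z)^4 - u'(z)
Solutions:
 u(z) = (-3^(2/3) - 3*3^(1/6)*I)*(1/(C1 + 2*z))^(1/3)/6
 u(z) = (-3^(2/3) + 3*3^(1/6)*I)*(1/(C1 + 2*z))^(1/3)/6
 u(z) = (1/(C1 + 6*z))^(1/3)


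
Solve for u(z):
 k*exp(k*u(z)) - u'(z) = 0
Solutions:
 u(z) = Piecewise((log(-1/(C1*k + k^2*z))/k, Ne(k, 0)), (nan, True))
 u(z) = Piecewise((C1 + k*z, Eq(k, 0)), (nan, True))


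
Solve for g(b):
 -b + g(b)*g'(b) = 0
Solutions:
 g(b) = -sqrt(C1 + b^2)
 g(b) = sqrt(C1 + b^2)


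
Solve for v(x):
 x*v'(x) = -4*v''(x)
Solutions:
 v(x) = C1 + C2*erf(sqrt(2)*x/4)


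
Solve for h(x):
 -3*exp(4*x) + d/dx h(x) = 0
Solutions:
 h(x) = C1 + 3*exp(4*x)/4


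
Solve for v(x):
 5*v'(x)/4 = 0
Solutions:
 v(x) = C1


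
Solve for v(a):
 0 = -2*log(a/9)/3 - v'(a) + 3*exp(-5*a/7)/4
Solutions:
 v(a) = C1 - 2*a*log(a)/3 + 2*a*(1 + 2*log(3))/3 - 21*exp(-5*a/7)/20


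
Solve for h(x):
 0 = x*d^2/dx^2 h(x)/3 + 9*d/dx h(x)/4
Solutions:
 h(x) = C1 + C2/x^(23/4)


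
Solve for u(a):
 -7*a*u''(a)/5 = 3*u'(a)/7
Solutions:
 u(a) = C1 + C2*a^(34/49)


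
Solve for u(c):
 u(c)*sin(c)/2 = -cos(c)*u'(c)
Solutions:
 u(c) = C1*sqrt(cos(c))


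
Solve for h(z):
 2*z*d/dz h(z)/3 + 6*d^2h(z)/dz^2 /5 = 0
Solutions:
 h(z) = C1 + C2*erf(sqrt(10)*z/6)


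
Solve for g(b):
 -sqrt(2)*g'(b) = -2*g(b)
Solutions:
 g(b) = C1*exp(sqrt(2)*b)


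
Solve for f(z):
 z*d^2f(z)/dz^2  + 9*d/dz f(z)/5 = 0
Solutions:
 f(z) = C1 + C2/z^(4/5)


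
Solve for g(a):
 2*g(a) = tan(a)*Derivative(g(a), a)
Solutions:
 g(a) = C1*sin(a)^2


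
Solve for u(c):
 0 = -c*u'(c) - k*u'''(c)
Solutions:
 u(c) = C1 + Integral(C2*airyai(c*(-1/k)^(1/3)) + C3*airybi(c*(-1/k)^(1/3)), c)


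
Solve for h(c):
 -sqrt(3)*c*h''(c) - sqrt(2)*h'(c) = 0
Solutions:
 h(c) = C1 + C2*c^(1 - sqrt(6)/3)


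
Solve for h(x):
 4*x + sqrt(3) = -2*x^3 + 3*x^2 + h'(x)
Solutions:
 h(x) = C1 + x^4/2 - x^3 + 2*x^2 + sqrt(3)*x


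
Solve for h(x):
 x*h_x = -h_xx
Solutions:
 h(x) = C1 + C2*erf(sqrt(2)*x/2)


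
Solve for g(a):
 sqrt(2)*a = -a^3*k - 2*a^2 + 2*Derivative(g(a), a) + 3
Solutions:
 g(a) = C1 + a^4*k/8 + a^3/3 + sqrt(2)*a^2/4 - 3*a/2


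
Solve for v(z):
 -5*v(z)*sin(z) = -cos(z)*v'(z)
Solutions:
 v(z) = C1/cos(z)^5


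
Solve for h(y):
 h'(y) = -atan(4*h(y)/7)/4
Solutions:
 Integral(1/atan(4*_y/7), (_y, h(y))) = C1 - y/4


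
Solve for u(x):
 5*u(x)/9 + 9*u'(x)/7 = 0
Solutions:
 u(x) = C1*exp(-35*x/81)


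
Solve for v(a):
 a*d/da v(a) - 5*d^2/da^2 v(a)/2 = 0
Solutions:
 v(a) = C1 + C2*erfi(sqrt(5)*a/5)


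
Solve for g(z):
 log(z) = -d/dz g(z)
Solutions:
 g(z) = C1 - z*log(z) + z


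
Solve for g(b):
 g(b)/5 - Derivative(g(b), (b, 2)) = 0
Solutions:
 g(b) = C1*exp(-sqrt(5)*b/5) + C2*exp(sqrt(5)*b/5)


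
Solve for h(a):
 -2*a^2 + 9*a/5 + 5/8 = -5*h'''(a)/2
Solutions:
 h(a) = C1 + C2*a + C3*a^2 + a^5/75 - 3*a^4/100 - a^3/24


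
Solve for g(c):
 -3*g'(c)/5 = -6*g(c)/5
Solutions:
 g(c) = C1*exp(2*c)


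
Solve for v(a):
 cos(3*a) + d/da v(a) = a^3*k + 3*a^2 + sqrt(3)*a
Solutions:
 v(a) = C1 + a^4*k/4 + a^3 + sqrt(3)*a^2/2 - sin(3*a)/3


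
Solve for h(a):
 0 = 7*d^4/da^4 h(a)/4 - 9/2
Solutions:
 h(a) = C1 + C2*a + C3*a^2 + C4*a^3 + 3*a^4/28


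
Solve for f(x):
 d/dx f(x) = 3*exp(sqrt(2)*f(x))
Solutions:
 f(x) = sqrt(2)*(2*log(-1/(C1 + 3*x)) - log(2))/4


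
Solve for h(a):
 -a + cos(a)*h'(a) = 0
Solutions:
 h(a) = C1 + Integral(a/cos(a), a)


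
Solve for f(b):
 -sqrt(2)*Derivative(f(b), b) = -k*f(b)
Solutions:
 f(b) = C1*exp(sqrt(2)*b*k/2)


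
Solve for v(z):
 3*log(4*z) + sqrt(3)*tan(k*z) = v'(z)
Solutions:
 v(z) = C1 + 3*z*log(z) - 3*z + 6*z*log(2) + sqrt(3)*Piecewise((-log(cos(k*z))/k, Ne(k, 0)), (0, True))


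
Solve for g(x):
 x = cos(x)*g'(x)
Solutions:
 g(x) = C1 + Integral(x/cos(x), x)


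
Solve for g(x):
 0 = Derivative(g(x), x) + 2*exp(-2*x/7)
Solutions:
 g(x) = C1 + 7*exp(-2*x/7)


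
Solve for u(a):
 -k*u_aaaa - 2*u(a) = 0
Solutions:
 u(a) = C1*exp(-2^(1/4)*a*(-1/k)^(1/4)) + C2*exp(2^(1/4)*a*(-1/k)^(1/4)) + C3*exp(-2^(1/4)*I*a*(-1/k)^(1/4)) + C4*exp(2^(1/4)*I*a*(-1/k)^(1/4))


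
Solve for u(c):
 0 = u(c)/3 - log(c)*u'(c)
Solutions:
 u(c) = C1*exp(li(c)/3)


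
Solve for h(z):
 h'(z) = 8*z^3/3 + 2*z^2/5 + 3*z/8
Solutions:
 h(z) = C1 + 2*z^4/3 + 2*z^3/15 + 3*z^2/16


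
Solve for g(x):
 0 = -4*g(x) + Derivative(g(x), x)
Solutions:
 g(x) = C1*exp(4*x)


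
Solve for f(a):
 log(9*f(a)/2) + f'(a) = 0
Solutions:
 -Integral(1/(-log(_y) - 2*log(3) + log(2)), (_y, f(a))) = C1 - a


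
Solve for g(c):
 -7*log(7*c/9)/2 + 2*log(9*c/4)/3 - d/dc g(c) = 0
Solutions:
 g(c) = C1 - 17*c*log(c)/6 - 7*c*log(7)/2 - 4*c*log(2)/3 + 17*c/6 + 25*c*log(3)/3


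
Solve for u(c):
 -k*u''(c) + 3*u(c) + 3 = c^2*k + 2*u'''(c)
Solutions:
 u(c) = C1*exp(-c*(k^2/(k^3 + sqrt(-k^6 + (k^3 - 162)^2) - 162)^(1/3) + k + (k^3 + sqrt(-k^6 + (k^3 - 162)^2) - 162)^(1/3))/6) + C2*exp(c*(-4*k^2/((-1 + sqrt(3)*I)*(k^3 + sqrt(-k^6 + (k^3 - 162)^2) - 162)^(1/3)) - 2*k + (k^3 + sqrt(-k^6 + (k^3 - 162)^2) - 162)^(1/3) - sqrt(3)*I*(k^3 + sqrt(-k^6 + (k^3 - 162)^2) - 162)^(1/3))/12) + C3*exp(c*(4*k^2/((1 + sqrt(3)*I)*(k^3 + sqrt(-k^6 + (k^3 - 162)^2) - 162)^(1/3)) - 2*k + (k^3 + sqrt(-k^6 + (k^3 - 162)^2) - 162)^(1/3) + sqrt(3)*I*(k^3 + sqrt(-k^6 + (k^3 - 162)^2) - 162)^(1/3))/12) + c^2*k/3 + 2*k^2/9 - 1


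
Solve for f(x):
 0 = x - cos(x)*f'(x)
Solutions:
 f(x) = C1 + Integral(x/cos(x), x)


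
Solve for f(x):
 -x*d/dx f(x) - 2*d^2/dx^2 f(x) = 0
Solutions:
 f(x) = C1 + C2*erf(x/2)


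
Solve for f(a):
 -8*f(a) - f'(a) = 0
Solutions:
 f(a) = C1*exp(-8*a)


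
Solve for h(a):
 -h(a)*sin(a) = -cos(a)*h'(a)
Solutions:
 h(a) = C1/cos(a)


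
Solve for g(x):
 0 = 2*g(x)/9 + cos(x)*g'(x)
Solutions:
 g(x) = C1*(sin(x) - 1)^(1/9)/(sin(x) + 1)^(1/9)


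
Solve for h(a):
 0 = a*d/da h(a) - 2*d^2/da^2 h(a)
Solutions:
 h(a) = C1 + C2*erfi(a/2)


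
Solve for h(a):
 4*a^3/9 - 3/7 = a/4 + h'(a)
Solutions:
 h(a) = C1 + a^4/9 - a^2/8 - 3*a/7


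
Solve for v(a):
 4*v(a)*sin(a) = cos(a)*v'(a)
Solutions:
 v(a) = C1/cos(a)^4


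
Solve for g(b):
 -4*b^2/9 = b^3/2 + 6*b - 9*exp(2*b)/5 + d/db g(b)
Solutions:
 g(b) = C1 - b^4/8 - 4*b^3/27 - 3*b^2 + 9*exp(2*b)/10


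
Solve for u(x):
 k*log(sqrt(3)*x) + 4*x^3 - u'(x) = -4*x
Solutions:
 u(x) = C1 + k*x*log(x) - k*x + k*x*log(3)/2 + x^4 + 2*x^2


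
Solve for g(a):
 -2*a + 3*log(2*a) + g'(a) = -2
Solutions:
 g(a) = C1 + a^2 - 3*a*log(a) - a*log(8) + a


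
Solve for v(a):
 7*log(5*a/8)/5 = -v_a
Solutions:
 v(a) = C1 - 7*a*log(a)/5 - 7*a*log(5)/5 + 7*a/5 + 21*a*log(2)/5


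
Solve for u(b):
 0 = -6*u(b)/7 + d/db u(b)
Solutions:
 u(b) = C1*exp(6*b/7)


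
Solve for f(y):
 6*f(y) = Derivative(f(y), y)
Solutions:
 f(y) = C1*exp(6*y)


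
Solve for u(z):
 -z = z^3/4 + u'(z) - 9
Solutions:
 u(z) = C1 - z^4/16 - z^2/2 + 9*z


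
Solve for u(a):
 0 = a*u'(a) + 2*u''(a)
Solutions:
 u(a) = C1 + C2*erf(a/2)


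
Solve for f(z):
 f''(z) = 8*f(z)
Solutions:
 f(z) = C1*exp(-2*sqrt(2)*z) + C2*exp(2*sqrt(2)*z)


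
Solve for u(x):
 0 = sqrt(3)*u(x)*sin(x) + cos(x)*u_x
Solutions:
 u(x) = C1*cos(x)^(sqrt(3))


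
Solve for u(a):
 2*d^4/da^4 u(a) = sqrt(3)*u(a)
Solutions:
 u(a) = C1*exp(-2^(3/4)*3^(1/8)*a/2) + C2*exp(2^(3/4)*3^(1/8)*a/2) + C3*sin(2^(3/4)*3^(1/8)*a/2) + C4*cos(2^(3/4)*3^(1/8)*a/2)


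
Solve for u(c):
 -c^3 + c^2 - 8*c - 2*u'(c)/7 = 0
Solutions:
 u(c) = C1 - 7*c^4/8 + 7*c^3/6 - 14*c^2


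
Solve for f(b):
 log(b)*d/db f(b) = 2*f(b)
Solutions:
 f(b) = C1*exp(2*li(b))


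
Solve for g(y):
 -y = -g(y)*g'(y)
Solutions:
 g(y) = -sqrt(C1 + y^2)
 g(y) = sqrt(C1 + y^2)


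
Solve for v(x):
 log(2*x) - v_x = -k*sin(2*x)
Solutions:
 v(x) = C1 - k*cos(2*x)/2 + x*log(x) - x + x*log(2)


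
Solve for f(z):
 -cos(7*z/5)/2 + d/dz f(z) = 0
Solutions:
 f(z) = C1 + 5*sin(7*z/5)/14


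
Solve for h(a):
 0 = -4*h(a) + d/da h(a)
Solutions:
 h(a) = C1*exp(4*a)


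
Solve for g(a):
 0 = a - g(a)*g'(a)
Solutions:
 g(a) = -sqrt(C1 + a^2)
 g(a) = sqrt(C1 + a^2)


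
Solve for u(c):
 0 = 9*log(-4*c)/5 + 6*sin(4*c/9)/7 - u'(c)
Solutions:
 u(c) = C1 + 9*c*log(-c)/5 - 9*c/5 + 18*c*log(2)/5 - 27*cos(4*c/9)/14


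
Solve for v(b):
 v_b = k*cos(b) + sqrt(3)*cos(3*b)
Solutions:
 v(b) = C1 + k*sin(b) + sqrt(3)*sin(3*b)/3


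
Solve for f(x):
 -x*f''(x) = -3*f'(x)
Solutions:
 f(x) = C1 + C2*x^4


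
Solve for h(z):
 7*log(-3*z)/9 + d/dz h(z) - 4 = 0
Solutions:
 h(z) = C1 - 7*z*log(-z)/9 + z*(43 - 7*log(3))/9


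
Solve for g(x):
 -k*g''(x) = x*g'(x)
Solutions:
 g(x) = C1 + C2*sqrt(k)*erf(sqrt(2)*x*sqrt(1/k)/2)


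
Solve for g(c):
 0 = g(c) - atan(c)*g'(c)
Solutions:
 g(c) = C1*exp(Integral(1/atan(c), c))


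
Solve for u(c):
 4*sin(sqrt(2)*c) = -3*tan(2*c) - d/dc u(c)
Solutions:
 u(c) = C1 + 3*log(cos(2*c))/2 + 2*sqrt(2)*cos(sqrt(2)*c)


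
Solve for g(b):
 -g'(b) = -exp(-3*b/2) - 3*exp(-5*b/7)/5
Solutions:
 g(b) = C1 - 2*exp(-3*b/2)/3 - 21*exp(-5*b/7)/25


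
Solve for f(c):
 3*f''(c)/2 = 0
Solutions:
 f(c) = C1 + C2*c


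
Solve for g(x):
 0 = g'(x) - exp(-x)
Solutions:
 g(x) = C1 - exp(-x)


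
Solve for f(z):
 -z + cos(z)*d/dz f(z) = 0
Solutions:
 f(z) = C1 + Integral(z/cos(z), z)


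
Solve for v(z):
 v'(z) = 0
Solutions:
 v(z) = C1


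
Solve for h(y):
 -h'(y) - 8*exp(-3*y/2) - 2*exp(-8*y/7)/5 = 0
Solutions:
 h(y) = C1 + 16*exp(-3*y/2)/3 + 7*exp(-8*y/7)/20


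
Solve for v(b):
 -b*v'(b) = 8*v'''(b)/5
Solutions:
 v(b) = C1 + Integral(C2*airyai(-5^(1/3)*b/2) + C3*airybi(-5^(1/3)*b/2), b)


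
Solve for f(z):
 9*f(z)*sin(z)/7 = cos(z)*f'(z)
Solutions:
 f(z) = C1/cos(z)^(9/7)


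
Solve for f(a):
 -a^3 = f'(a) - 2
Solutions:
 f(a) = C1 - a^4/4 + 2*a


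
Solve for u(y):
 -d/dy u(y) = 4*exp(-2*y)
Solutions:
 u(y) = C1 + 2*exp(-2*y)


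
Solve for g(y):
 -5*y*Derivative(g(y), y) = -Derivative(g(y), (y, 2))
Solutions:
 g(y) = C1 + C2*erfi(sqrt(10)*y/2)


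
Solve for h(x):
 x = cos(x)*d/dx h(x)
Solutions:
 h(x) = C1 + Integral(x/cos(x), x)


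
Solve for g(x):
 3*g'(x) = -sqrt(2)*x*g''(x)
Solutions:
 g(x) = C1 + C2*x^(1 - 3*sqrt(2)/2)


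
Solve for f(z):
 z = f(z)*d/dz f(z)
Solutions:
 f(z) = -sqrt(C1 + z^2)
 f(z) = sqrt(C1 + z^2)


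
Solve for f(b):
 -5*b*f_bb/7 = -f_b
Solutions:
 f(b) = C1 + C2*b^(12/5)


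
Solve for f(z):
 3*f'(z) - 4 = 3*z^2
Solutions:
 f(z) = C1 + z^3/3 + 4*z/3


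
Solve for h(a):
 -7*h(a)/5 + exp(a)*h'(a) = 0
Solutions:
 h(a) = C1*exp(-7*exp(-a)/5)


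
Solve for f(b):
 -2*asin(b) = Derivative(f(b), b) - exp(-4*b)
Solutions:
 f(b) = C1 - 2*b*asin(b) - 2*sqrt(1 - b^2) - exp(-4*b)/4


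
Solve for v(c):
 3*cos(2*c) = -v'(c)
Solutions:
 v(c) = C1 - 3*sin(2*c)/2


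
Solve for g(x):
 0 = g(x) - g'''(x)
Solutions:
 g(x) = C3*exp(x) + (C1*sin(sqrt(3)*x/2) + C2*cos(sqrt(3)*x/2))*exp(-x/2)


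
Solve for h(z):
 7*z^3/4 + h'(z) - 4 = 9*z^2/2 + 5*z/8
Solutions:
 h(z) = C1 - 7*z^4/16 + 3*z^3/2 + 5*z^2/16 + 4*z


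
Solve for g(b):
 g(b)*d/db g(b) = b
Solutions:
 g(b) = -sqrt(C1 + b^2)
 g(b) = sqrt(C1 + b^2)


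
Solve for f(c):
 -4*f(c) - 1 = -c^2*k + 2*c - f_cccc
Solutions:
 f(c) = C1*exp(-sqrt(2)*c) + C2*exp(sqrt(2)*c) + C3*sin(sqrt(2)*c) + C4*cos(sqrt(2)*c) + c^2*k/4 - c/2 - 1/4


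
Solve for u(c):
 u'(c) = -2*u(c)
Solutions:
 u(c) = C1*exp(-2*c)


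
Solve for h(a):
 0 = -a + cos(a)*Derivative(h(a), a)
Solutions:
 h(a) = C1 + Integral(a/cos(a), a)


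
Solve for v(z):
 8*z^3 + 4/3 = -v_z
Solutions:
 v(z) = C1 - 2*z^4 - 4*z/3


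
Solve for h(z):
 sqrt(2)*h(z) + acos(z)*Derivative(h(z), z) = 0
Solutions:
 h(z) = C1*exp(-sqrt(2)*Integral(1/acos(z), z))


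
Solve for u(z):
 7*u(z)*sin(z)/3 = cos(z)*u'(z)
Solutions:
 u(z) = C1/cos(z)^(7/3)


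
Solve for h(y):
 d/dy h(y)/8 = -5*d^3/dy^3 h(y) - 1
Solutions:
 h(y) = C1 + C2*sin(sqrt(10)*y/20) + C3*cos(sqrt(10)*y/20) - 8*y


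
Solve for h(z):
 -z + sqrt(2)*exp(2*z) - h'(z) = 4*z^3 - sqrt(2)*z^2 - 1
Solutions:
 h(z) = C1 - z^4 + sqrt(2)*z^3/3 - z^2/2 + z + sqrt(2)*exp(2*z)/2


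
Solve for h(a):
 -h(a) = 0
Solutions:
 h(a) = 0


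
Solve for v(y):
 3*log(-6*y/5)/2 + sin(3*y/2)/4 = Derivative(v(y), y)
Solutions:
 v(y) = C1 + 3*y*log(-y)/2 - 2*y*log(5) - 3*y/2 + y*log(30)/2 + y*log(6) - cos(3*y/2)/6


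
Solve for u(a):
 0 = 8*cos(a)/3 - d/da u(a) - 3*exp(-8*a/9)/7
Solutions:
 u(a) = C1 + 8*sin(a)/3 + 27*exp(-8*a/9)/56


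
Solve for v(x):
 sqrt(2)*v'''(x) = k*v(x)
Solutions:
 v(x) = C1*exp(2^(5/6)*k^(1/3)*x/2) + C2*exp(2^(5/6)*k^(1/3)*x*(-1 + sqrt(3)*I)/4) + C3*exp(-2^(5/6)*k^(1/3)*x*(1 + sqrt(3)*I)/4)


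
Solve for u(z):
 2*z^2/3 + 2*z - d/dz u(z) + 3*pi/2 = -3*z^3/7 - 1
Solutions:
 u(z) = C1 + 3*z^4/28 + 2*z^3/9 + z^2 + z + 3*pi*z/2


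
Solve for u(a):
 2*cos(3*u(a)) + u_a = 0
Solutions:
 u(a) = -asin((C1 + exp(12*a))/(C1 - exp(12*a)))/3 + pi/3
 u(a) = asin((C1 + exp(12*a))/(C1 - exp(12*a)))/3


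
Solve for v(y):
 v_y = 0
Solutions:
 v(y) = C1


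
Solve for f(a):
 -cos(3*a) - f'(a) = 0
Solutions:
 f(a) = C1 - sin(3*a)/3


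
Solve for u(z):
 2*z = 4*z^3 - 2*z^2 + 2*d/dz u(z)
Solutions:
 u(z) = C1 - z^4/2 + z^3/3 + z^2/2


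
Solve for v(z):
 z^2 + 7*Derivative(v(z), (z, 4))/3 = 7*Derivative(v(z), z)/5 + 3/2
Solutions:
 v(z) = C1 + C4*exp(3^(1/3)*5^(2/3)*z/5) + 5*z^3/21 - 15*z/14 + (C2*sin(3^(5/6)*5^(2/3)*z/10) + C3*cos(3^(5/6)*5^(2/3)*z/10))*exp(-3^(1/3)*5^(2/3)*z/10)


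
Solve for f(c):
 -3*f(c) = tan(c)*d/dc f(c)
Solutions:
 f(c) = C1/sin(c)^3


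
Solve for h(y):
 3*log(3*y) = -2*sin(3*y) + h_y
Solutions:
 h(y) = C1 + 3*y*log(y) - 3*y + 3*y*log(3) - 2*cos(3*y)/3


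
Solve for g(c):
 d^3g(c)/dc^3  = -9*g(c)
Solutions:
 g(c) = C3*exp(-3^(2/3)*c) + (C1*sin(3*3^(1/6)*c/2) + C2*cos(3*3^(1/6)*c/2))*exp(3^(2/3)*c/2)


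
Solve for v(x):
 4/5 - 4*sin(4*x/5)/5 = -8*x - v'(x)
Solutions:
 v(x) = C1 - 4*x^2 - 4*x/5 - cos(4*x/5)


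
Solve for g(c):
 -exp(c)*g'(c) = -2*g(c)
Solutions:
 g(c) = C1*exp(-2*exp(-c))


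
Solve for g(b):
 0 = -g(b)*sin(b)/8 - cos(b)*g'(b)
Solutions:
 g(b) = C1*cos(b)^(1/8)


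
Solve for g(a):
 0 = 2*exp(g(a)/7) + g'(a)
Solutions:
 g(a) = 7*log(1/(C1 + 2*a)) + 7*log(7)


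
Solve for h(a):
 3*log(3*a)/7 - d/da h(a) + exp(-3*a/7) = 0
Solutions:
 h(a) = C1 + 3*a*log(a)/7 + 3*a*(-1 + log(3))/7 - 7*exp(-3*a/7)/3


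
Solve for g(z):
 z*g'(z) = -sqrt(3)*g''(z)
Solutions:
 g(z) = C1 + C2*erf(sqrt(2)*3^(3/4)*z/6)


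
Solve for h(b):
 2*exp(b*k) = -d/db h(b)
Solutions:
 h(b) = C1 - 2*exp(b*k)/k


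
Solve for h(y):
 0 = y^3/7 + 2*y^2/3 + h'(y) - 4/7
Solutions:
 h(y) = C1 - y^4/28 - 2*y^3/9 + 4*y/7


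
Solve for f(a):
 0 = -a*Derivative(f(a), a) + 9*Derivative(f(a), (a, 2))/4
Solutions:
 f(a) = C1 + C2*erfi(sqrt(2)*a/3)


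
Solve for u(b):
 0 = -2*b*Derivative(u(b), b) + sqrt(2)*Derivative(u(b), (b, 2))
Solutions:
 u(b) = C1 + C2*erfi(2^(3/4)*b/2)


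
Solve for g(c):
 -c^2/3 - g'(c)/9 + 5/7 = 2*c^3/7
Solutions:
 g(c) = C1 - 9*c^4/14 - c^3 + 45*c/7


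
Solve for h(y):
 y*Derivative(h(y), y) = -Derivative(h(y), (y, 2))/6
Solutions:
 h(y) = C1 + C2*erf(sqrt(3)*y)


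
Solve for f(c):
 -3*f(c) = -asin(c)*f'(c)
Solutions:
 f(c) = C1*exp(3*Integral(1/asin(c), c))


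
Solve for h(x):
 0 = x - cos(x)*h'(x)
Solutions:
 h(x) = C1 + Integral(x/cos(x), x)


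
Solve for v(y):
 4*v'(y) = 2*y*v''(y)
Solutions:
 v(y) = C1 + C2*y^3


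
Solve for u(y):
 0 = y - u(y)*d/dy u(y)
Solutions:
 u(y) = -sqrt(C1 + y^2)
 u(y) = sqrt(C1 + y^2)


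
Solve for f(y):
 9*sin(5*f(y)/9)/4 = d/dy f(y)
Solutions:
 -9*y/4 + 9*log(cos(5*f(y)/9) - 1)/10 - 9*log(cos(5*f(y)/9) + 1)/10 = C1


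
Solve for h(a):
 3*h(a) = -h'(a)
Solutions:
 h(a) = C1*exp(-3*a)


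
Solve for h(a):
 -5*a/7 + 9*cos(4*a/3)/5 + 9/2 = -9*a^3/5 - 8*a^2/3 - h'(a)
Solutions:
 h(a) = C1 - 9*a^4/20 - 8*a^3/9 + 5*a^2/14 - 9*a/2 - 27*sin(4*a/3)/20


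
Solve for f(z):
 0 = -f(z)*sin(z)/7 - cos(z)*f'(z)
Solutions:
 f(z) = C1*cos(z)^(1/7)


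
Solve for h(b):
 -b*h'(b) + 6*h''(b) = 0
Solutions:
 h(b) = C1 + C2*erfi(sqrt(3)*b/6)


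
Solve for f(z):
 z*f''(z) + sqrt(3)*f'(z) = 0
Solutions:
 f(z) = C1 + C2*z^(1 - sqrt(3))


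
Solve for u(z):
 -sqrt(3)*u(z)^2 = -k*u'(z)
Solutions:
 u(z) = -k/(C1*k + sqrt(3)*z)


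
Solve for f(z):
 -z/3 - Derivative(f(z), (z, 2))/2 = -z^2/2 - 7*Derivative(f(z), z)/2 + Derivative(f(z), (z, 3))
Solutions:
 f(z) = C1 + C2*exp(z*(-1 + sqrt(57))/4) + C3*exp(-z*(1 + sqrt(57))/4) - z^3/21 + 4*z^2/147 - 76*z/1029


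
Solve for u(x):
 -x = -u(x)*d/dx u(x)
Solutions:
 u(x) = -sqrt(C1 + x^2)
 u(x) = sqrt(C1 + x^2)


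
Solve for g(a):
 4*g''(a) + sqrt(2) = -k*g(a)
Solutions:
 g(a) = C1*exp(-a*sqrt(-k)/2) + C2*exp(a*sqrt(-k)/2) - sqrt(2)/k


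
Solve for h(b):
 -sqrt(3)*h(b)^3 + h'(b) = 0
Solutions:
 h(b) = -sqrt(2)*sqrt(-1/(C1 + sqrt(3)*b))/2
 h(b) = sqrt(2)*sqrt(-1/(C1 + sqrt(3)*b))/2


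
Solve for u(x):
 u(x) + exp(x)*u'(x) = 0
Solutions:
 u(x) = C1*exp(exp(-x))


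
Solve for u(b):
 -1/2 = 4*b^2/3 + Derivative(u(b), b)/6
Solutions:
 u(b) = C1 - 8*b^3/3 - 3*b


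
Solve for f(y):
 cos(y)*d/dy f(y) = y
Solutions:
 f(y) = C1 + Integral(y/cos(y), y)


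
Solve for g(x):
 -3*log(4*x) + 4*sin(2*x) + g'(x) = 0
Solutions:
 g(x) = C1 + 3*x*log(x) - 3*x + 6*x*log(2) + 2*cos(2*x)


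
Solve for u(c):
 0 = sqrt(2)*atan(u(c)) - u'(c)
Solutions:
 Integral(1/atan(_y), (_y, u(c))) = C1 + sqrt(2)*c


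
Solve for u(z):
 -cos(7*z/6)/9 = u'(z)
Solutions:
 u(z) = C1 - 2*sin(7*z/6)/21


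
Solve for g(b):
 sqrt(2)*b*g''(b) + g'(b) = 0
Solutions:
 g(b) = C1 + C2*b^(1 - sqrt(2)/2)


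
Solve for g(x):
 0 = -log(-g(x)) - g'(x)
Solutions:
 -li(-g(x)) = C1 - x


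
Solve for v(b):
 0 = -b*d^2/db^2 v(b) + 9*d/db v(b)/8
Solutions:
 v(b) = C1 + C2*b^(17/8)


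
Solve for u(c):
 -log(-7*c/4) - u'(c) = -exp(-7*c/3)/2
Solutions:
 u(c) = C1 - c*log(-c) + c*(-log(7) + 1 + 2*log(2)) - 3*exp(-7*c/3)/14


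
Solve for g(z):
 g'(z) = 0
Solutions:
 g(z) = C1


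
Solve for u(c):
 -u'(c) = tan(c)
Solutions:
 u(c) = C1 + log(cos(c))


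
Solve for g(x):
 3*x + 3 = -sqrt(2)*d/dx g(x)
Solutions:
 g(x) = C1 - 3*sqrt(2)*x^2/4 - 3*sqrt(2)*x/2


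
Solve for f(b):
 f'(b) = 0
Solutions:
 f(b) = C1


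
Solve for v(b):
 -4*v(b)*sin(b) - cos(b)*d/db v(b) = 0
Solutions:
 v(b) = C1*cos(b)^4


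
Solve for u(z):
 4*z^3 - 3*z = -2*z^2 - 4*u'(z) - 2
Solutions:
 u(z) = C1 - z^4/4 - z^3/6 + 3*z^2/8 - z/2


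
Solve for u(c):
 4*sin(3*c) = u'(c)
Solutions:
 u(c) = C1 - 4*cos(3*c)/3


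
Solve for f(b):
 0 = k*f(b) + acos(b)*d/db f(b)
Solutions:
 f(b) = C1*exp(-k*Integral(1/acos(b), b))


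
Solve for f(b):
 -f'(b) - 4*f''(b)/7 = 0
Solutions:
 f(b) = C1 + C2*exp(-7*b/4)


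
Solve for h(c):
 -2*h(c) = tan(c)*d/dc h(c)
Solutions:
 h(c) = C1/sin(c)^2


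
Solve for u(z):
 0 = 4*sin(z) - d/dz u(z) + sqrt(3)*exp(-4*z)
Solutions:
 u(z) = C1 - 4*cos(z) - sqrt(3)*exp(-4*z)/4


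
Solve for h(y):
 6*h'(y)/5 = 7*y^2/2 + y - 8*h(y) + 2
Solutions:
 h(y) = C1*exp(-20*y/3) + 7*y^2/16 - y/160 + 803/3200


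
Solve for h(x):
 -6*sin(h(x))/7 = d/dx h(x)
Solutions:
 6*x/7 + log(cos(h(x)) - 1)/2 - log(cos(h(x)) + 1)/2 = C1


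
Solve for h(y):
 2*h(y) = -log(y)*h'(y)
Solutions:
 h(y) = C1*exp(-2*li(y))


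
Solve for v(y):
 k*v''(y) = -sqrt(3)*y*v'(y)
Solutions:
 v(y) = C1 + C2*sqrt(k)*erf(sqrt(2)*3^(1/4)*y*sqrt(1/k)/2)


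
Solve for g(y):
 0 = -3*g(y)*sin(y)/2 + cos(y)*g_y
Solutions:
 g(y) = C1/cos(y)^(3/2)


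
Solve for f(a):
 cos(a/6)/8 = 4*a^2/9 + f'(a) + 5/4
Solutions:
 f(a) = C1 - 4*a^3/27 - 5*a/4 + 3*sin(a/6)/4


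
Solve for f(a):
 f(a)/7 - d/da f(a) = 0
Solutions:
 f(a) = C1*exp(a/7)


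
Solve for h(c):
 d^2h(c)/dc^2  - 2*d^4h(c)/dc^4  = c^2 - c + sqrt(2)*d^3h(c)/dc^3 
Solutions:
 h(c) = C1 + C2*c + C3*exp(c*(-sqrt(2) + sqrt(10))/4) + C4*exp(-c*(sqrt(2) + sqrt(10))/4) + c^4/12 + c^3*(-1 + 2*sqrt(2))/6 + c^2*(4 - sqrt(2)/2)


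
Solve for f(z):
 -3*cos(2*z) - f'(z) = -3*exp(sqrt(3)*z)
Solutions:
 f(z) = C1 + sqrt(3)*exp(sqrt(3)*z) - 3*sin(2*z)/2


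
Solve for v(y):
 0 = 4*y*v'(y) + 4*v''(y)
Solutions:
 v(y) = C1 + C2*erf(sqrt(2)*y/2)


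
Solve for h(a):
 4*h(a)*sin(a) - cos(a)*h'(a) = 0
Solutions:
 h(a) = C1/cos(a)^4


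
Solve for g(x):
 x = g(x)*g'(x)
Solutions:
 g(x) = -sqrt(C1 + x^2)
 g(x) = sqrt(C1 + x^2)


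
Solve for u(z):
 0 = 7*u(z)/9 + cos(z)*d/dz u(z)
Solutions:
 u(z) = C1*(sin(z) - 1)^(7/18)/(sin(z) + 1)^(7/18)


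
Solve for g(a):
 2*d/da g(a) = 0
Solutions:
 g(a) = C1


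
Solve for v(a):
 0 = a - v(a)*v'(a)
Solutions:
 v(a) = -sqrt(C1 + a^2)
 v(a) = sqrt(C1 + a^2)


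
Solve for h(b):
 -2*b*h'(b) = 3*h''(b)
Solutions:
 h(b) = C1 + C2*erf(sqrt(3)*b/3)


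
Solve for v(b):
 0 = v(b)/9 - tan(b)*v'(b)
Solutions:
 v(b) = C1*sin(b)^(1/9)


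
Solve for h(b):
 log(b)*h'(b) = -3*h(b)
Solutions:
 h(b) = C1*exp(-3*li(b))


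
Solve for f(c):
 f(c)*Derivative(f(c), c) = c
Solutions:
 f(c) = -sqrt(C1 + c^2)
 f(c) = sqrt(C1 + c^2)


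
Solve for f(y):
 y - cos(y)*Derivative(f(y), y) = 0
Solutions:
 f(y) = C1 + Integral(y/cos(y), y)


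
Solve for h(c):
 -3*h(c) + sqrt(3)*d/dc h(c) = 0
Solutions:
 h(c) = C1*exp(sqrt(3)*c)


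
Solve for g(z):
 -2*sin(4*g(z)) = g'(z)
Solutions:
 g(z) = -acos((-C1 - exp(16*z))/(C1 - exp(16*z)))/4 + pi/2
 g(z) = acos((-C1 - exp(16*z))/(C1 - exp(16*z)))/4


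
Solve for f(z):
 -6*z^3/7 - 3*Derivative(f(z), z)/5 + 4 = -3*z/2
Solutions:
 f(z) = C1 - 5*z^4/14 + 5*z^2/4 + 20*z/3


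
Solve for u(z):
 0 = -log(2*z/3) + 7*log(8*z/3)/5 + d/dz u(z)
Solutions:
 u(z) = C1 - 2*z*log(z)/5 - 16*z*log(2)/5 + 2*z/5 + 2*z*log(3)/5


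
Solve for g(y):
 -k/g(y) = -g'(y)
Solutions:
 g(y) = -sqrt(C1 + 2*k*y)
 g(y) = sqrt(C1 + 2*k*y)


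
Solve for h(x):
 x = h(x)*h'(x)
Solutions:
 h(x) = -sqrt(C1 + x^2)
 h(x) = sqrt(C1 + x^2)


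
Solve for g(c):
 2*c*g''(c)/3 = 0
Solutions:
 g(c) = C1 + C2*c


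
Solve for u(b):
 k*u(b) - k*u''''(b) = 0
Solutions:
 u(b) = C1*exp(-b) + C2*exp(b) + C3*sin(b) + C4*cos(b)


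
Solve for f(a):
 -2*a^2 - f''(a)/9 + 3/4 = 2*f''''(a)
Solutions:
 f(a) = C1 + C2*a + C3*sin(sqrt(2)*a/6) + C4*cos(sqrt(2)*a/6) - 3*a^4/2 + 2619*a^2/8


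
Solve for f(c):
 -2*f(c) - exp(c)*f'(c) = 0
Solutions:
 f(c) = C1*exp(2*exp(-c))


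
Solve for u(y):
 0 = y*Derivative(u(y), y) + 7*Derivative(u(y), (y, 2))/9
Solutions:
 u(y) = C1 + C2*erf(3*sqrt(14)*y/14)


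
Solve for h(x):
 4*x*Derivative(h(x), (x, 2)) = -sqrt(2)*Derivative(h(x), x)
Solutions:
 h(x) = C1 + C2*x^(1 - sqrt(2)/4)


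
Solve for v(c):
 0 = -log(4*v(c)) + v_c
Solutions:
 -Integral(1/(log(_y) + 2*log(2)), (_y, v(c))) = C1 - c


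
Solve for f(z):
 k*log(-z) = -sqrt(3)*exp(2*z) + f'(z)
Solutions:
 f(z) = C1 + k*z*log(-z) - k*z + sqrt(3)*exp(2*z)/2


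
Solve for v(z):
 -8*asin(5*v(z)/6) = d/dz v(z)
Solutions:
 Integral(1/asin(5*_y/6), (_y, v(z))) = C1 - 8*z


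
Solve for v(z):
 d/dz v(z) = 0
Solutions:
 v(z) = C1


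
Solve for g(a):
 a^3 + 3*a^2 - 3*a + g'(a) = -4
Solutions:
 g(a) = C1 - a^4/4 - a^3 + 3*a^2/2 - 4*a


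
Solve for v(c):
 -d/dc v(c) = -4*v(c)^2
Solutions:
 v(c) = -1/(C1 + 4*c)


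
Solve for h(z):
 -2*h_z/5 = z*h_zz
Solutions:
 h(z) = C1 + C2*z^(3/5)


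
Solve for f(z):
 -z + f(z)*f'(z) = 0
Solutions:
 f(z) = -sqrt(C1 + z^2)
 f(z) = sqrt(C1 + z^2)


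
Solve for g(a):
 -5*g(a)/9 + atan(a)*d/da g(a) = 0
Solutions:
 g(a) = C1*exp(5*Integral(1/atan(a), a)/9)


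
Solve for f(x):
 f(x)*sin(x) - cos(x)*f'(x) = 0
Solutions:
 f(x) = C1/cos(x)


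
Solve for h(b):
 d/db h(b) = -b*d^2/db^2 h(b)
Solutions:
 h(b) = C1 + C2*log(b)


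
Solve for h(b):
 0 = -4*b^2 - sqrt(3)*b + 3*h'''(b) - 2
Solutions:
 h(b) = C1 + C2*b + C3*b^2 + b^5/45 + sqrt(3)*b^4/72 + b^3/9


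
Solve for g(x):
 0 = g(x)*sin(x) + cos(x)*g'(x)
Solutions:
 g(x) = C1*cos(x)


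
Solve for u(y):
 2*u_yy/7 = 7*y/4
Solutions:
 u(y) = C1 + C2*y + 49*y^3/48


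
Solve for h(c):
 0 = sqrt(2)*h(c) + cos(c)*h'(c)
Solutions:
 h(c) = C1*(sin(c) - 1)^(sqrt(2)/2)/(sin(c) + 1)^(sqrt(2)/2)


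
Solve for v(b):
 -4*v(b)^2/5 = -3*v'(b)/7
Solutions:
 v(b) = -15/(C1 + 28*b)


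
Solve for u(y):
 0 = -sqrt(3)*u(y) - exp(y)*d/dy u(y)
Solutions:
 u(y) = C1*exp(sqrt(3)*exp(-y))


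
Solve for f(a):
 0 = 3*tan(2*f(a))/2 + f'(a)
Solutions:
 f(a) = -asin(C1*exp(-3*a))/2 + pi/2
 f(a) = asin(C1*exp(-3*a))/2


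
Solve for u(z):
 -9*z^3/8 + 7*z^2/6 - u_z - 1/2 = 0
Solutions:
 u(z) = C1 - 9*z^4/32 + 7*z^3/18 - z/2


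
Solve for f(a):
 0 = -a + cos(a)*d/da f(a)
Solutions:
 f(a) = C1 + Integral(a/cos(a), a)


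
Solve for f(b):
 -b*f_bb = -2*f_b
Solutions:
 f(b) = C1 + C2*b^3


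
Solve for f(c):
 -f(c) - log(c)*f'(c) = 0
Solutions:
 f(c) = C1*exp(-li(c))


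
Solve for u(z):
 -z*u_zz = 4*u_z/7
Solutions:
 u(z) = C1 + C2*z^(3/7)


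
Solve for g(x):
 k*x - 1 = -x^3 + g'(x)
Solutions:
 g(x) = C1 + k*x^2/2 + x^4/4 - x


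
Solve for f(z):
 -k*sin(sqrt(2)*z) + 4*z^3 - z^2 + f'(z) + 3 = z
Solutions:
 f(z) = C1 - sqrt(2)*k*cos(sqrt(2)*z)/2 - z^4 + z^3/3 + z^2/2 - 3*z


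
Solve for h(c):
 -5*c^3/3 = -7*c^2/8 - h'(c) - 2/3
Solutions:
 h(c) = C1 + 5*c^4/12 - 7*c^3/24 - 2*c/3


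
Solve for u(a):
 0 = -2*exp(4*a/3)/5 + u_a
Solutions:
 u(a) = C1 + 3*exp(4*a/3)/10


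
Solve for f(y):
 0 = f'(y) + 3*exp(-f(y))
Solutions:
 f(y) = log(C1 - 3*y)


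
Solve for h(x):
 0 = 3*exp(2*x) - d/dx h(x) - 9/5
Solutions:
 h(x) = C1 - 9*x/5 + 3*exp(2*x)/2


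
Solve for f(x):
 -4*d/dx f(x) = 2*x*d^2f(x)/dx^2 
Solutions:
 f(x) = C1 + C2/x


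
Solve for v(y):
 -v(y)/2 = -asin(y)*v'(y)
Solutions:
 v(y) = C1*exp(Integral(1/asin(y), y)/2)


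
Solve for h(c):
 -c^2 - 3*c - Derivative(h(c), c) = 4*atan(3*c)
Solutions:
 h(c) = C1 - c^3/3 - 3*c^2/2 - 4*c*atan(3*c) + 2*log(9*c^2 + 1)/3


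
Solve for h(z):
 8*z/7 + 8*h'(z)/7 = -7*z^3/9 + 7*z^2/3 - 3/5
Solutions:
 h(z) = C1 - 49*z^4/288 + 49*z^3/72 - z^2/2 - 21*z/40


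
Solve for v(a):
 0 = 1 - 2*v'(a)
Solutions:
 v(a) = C1 + a/2


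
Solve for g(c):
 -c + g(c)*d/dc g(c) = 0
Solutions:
 g(c) = -sqrt(C1 + c^2)
 g(c) = sqrt(C1 + c^2)


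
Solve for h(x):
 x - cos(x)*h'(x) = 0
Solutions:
 h(x) = C1 + Integral(x/cos(x), x)


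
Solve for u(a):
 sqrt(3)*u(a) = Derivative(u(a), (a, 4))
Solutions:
 u(a) = C1*exp(-3^(1/8)*a) + C2*exp(3^(1/8)*a) + C3*sin(3^(1/8)*a) + C4*cos(3^(1/8)*a)


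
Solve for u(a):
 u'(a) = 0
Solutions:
 u(a) = C1


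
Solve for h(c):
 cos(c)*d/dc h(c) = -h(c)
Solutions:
 h(c) = C1*sqrt(sin(c) - 1)/sqrt(sin(c) + 1)


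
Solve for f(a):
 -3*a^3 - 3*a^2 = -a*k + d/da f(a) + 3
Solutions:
 f(a) = C1 - 3*a^4/4 - a^3 + a^2*k/2 - 3*a


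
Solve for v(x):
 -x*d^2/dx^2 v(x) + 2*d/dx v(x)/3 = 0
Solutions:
 v(x) = C1 + C2*x^(5/3)


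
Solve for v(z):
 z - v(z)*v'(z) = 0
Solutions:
 v(z) = -sqrt(C1 + z^2)
 v(z) = sqrt(C1 + z^2)


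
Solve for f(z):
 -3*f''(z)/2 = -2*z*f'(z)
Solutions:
 f(z) = C1 + C2*erfi(sqrt(6)*z/3)


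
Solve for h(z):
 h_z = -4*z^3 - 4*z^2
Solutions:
 h(z) = C1 - z^4 - 4*z^3/3


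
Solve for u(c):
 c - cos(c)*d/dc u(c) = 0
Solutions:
 u(c) = C1 + Integral(c/cos(c), c)


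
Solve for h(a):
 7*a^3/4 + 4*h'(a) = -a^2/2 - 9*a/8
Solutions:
 h(a) = C1 - 7*a^4/64 - a^3/24 - 9*a^2/64


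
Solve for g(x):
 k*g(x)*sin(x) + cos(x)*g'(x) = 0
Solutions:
 g(x) = C1*exp(k*log(cos(x)))


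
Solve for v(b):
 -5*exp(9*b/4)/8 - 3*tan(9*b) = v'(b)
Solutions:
 v(b) = C1 - 5*exp(9*b/4)/18 + log(cos(9*b))/3


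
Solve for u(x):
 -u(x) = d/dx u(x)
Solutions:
 u(x) = C1*exp(-x)


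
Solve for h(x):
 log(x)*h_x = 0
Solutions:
 h(x) = C1


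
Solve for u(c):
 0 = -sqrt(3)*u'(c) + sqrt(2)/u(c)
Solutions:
 u(c) = -sqrt(C1 + 6*sqrt(6)*c)/3
 u(c) = sqrt(C1 + 6*sqrt(6)*c)/3


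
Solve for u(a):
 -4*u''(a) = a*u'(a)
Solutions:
 u(a) = C1 + C2*erf(sqrt(2)*a/4)


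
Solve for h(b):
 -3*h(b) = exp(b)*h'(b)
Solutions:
 h(b) = C1*exp(3*exp(-b))


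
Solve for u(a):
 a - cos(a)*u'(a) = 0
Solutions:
 u(a) = C1 + Integral(a/cos(a), a)


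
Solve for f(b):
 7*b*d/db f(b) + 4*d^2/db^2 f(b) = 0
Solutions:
 f(b) = C1 + C2*erf(sqrt(14)*b/4)


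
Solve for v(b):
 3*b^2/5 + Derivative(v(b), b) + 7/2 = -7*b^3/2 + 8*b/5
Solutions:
 v(b) = C1 - 7*b^4/8 - b^3/5 + 4*b^2/5 - 7*b/2


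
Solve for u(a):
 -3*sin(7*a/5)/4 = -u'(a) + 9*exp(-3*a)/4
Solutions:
 u(a) = C1 - 15*cos(7*a/5)/28 - 3*exp(-3*a)/4


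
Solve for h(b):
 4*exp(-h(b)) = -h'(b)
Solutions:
 h(b) = log(C1 - 4*b)


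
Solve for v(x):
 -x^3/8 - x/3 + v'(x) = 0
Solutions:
 v(x) = C1 + x^4/32 + x^2/6


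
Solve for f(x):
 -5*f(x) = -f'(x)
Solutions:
 f(x) = C1*exp(5*x)


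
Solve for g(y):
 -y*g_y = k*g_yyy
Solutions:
 g(y) = C1 + Integral(C2*airyai(y*(-1/k)^(1/3)) + C3*airybi(y*(-1/k)^(1/3)), y)


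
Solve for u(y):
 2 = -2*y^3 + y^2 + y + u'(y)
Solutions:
 u(y) = C1 + y^4/2 - y^3/3 - y^2/2 + 2*y


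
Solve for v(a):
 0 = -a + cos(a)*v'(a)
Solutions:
 v(a) = C1 + Integral(a/cos(a), a)


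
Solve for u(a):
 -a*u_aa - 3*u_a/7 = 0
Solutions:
 u(a) = C1 + C2*a^(4/7)


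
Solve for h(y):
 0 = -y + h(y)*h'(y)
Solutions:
 h(y) = -sqrt(C1 + y^2)
 h(y) = sqrt(C1 + y^2)


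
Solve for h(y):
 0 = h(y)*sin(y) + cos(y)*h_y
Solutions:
 h(y) = C1*cos(y)


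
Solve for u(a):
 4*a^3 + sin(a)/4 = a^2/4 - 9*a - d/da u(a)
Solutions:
 u(a) = C1 - a^4 + a^3/12 - 9*a^2/2 + cos(a)/4


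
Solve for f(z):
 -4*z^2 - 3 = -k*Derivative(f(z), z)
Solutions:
 f(z) = C1 + 4*z^3/(3*k) + 3*z/k


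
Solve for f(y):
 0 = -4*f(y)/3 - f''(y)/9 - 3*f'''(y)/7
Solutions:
 f(y) = C1*exp(y*(-14 + 7*7^(2/3)/(486*sqrt(59098) + 118147)^(1/3) + 7^(1/3)*(486*sqrt(59098) + 118147)^(1/3))/162)*sin(sqrt(3)*7^(1/3)*y*(-(486*sqrt(59098) + 118147)^(1/3) + 7*7^(1/3)/(486*sqrt(59098) + 118147)^(1/3))/162) + C2*exp(y*(-14 + 7*7^(2/3)/(486*sqrt(59098) + 118147)^(1/3) + 7^(1/3)*(486*sqrt(59098) + 118147)^(1/3))/162)*cos(sqrt(3)*7^(1/3)*y*(-(486*sqrt(59098) + 118147)^(1/3) + 7*7^(1/3)/(486*sqrt(59098) + 118147)^(1/3))/162) + C3*exp(-y*(7*7^(2/3)/(486*sqrt(59098) + 118147)^(1/3) + 7 + 7^(1/3)*(486*sqrt(59098) + 118147)^(1/3))/81)


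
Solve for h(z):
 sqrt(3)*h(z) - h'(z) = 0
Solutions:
 h(z) = C1*exp(sqrt(3)*z)


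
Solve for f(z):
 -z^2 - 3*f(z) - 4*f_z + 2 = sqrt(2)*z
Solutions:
 f(z) = C1*exp(-3*z/4) - z^2/3 - sqrt(2)*z/3 + 8*z/9 - 14/27 + 4*sqrt(2)/9


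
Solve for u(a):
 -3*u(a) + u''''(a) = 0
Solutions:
 u(a) = C1*exp(-3^(1/4)*a) + C2*exp(3^(1/4)*a) + C3*sin(3^(1/4)*a) + C4*cos(3^(1/4)*a)


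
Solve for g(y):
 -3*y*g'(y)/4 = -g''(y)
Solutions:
 g(y) = C1 + C2*erfi(sqrt(6)*y/4)


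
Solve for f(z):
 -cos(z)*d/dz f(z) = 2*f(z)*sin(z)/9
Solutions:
 f(z) = C1*cos(z)^(2/9)


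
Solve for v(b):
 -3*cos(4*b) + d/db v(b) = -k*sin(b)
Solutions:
 v(b) = C1 + k*cos(b) + 3*sin(4*b)/4


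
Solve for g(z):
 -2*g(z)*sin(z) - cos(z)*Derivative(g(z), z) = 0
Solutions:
 g(z) = C1*cos(z)^2


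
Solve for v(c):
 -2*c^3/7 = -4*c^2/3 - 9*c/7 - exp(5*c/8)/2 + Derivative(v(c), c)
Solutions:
 v(c) = C1 - c^4/14 + 4*c^3/9 + 9*c^2/14 + 4*exp(5*c/8)/5


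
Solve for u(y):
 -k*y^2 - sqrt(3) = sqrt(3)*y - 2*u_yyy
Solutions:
 u(y) = C1 + C2*y + C3*y^2 + k*y^5/120 + sqrt(3)*y^4/48 + sqrt(3)*y^3/12


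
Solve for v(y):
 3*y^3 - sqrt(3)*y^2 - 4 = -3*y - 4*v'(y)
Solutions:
 v(y) = C1 - 3*y^4/16 + sqrt(3)*y^3/12 - 3*y^2/8 + y


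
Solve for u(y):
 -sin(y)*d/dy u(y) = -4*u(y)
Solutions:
 u(y) = C1*(cos(y)^2 - 2*cos(y) + 1)/(cos(y)^2 + 2*cos(y) + 1)


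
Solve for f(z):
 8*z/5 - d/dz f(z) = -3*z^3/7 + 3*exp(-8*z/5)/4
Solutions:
 f(z) = C1 + 3*z^4/28 + 4*z^2/5 + 15*exp(-8*z/5)/32


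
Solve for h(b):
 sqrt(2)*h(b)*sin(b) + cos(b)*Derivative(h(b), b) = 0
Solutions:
 h(b) = C1*cos(b)^(sqrt(2))


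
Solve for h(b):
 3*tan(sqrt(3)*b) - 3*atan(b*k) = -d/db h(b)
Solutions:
 h(b) = C1 + 3*Piecewise((b*atan(b*k) - log(b^2*k^2 + 1)/(2*k), Ne(k, 0)), (0, True)) + sqrt(3)*log(cos(sqrt(3)*b))


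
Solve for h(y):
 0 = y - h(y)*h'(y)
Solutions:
 h(y) = -sqrt(C1 + y^2)
 h(y) = sqrt(C1 + y^2)
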